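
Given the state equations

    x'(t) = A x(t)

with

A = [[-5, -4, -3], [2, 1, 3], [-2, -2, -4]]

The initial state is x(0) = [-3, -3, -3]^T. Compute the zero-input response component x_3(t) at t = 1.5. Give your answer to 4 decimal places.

det(sI - A) = s^3 - (tr A)s^2 + (M11 + M22 + M33)s - det A, where Mii is the 2×2 principal minor of A obtained by deleting row i and column i.
tr A = (-5) + 1 + (-4) = -8; M11 = 1·(-4) - 3·(-2) = -4 - (-6) = 2; M22 = (-5)·(-4) - (-3)·(-2) = 20 - 6 = 14; M33 = (-5)·1 - (-4)·2 = -5 - (-8) = 3; sum of minors = 19.
det A = (-5)·(1·(-4) - 3·(-2)) - (-4)·(2·(-4) - 3·(-2)) + (-3)·(2·(-2) - 1·(-2)) = (-5)·2 - (-4)·(-2) + (-3)·(-2) = -12.
So p(s) = det(sI - A) = s^3 + 8s^2 + 19s + 12.
Rational-root test: any integer root divides 12. Testing small divisors, s = -1 works: p(-1) = -1 + 8 + (-19) + 12 = 0, so (s + 1) is a factor.
Dividing, p(s) = (s + 1)(s^2 + 7s + 12).
Factor s^2 + 7s + 12: two numbers with sum -7 and product 12 are -3 and -4, so s^2 + 7s + 12 = (s + 3)(s + 4).
Hence p(s) = (s + 1) (s + 3) (s + 4), with roots -4, -3, -1.
The eigenvalues -4, -3, -1 are distinct and real, so A is diagonalisable and x(t) = e^{At} x(0) = V diag(e^{λ_i t}) V^{-1} x(0), where the columns of V are the eigenvectors.
λ = -4: A - (-4)I = [[-1, -4, -3], [2, 5, 3], [-2, -2, 0]]. v must be orthogonal to every row; (row 1) × (row 2) = [3, -3, 3], so take v_1 = [-1, 1, -1]^T.
λ = -3: A - (-3)I = [[-2, -4, -3], [2, 4, 3], [-2, -2, -1]]. v must be orthogonal to every row; (row 1) × (row 3) = [-2, 4, -4], so take v_2 = [-1, 2, -2]^T.
λ = -1: A - (-1)I = [[-4, -4, -3], [2, 2, 3], [-2, -2, -3]]. v must be orthogonal to every row; (row 1) × (row 2) = [-6, 6, 0], so take v_3 = [-1, 1, 0]^T.
V = [v_1 v_2 v_3] = [[-1, -1, -1], [1, 2, 1], [-1, -2, 0]] has det V = -1, so V^{-1} = adj(V)/det V = [[-2, -2, -1], [1, 1, 0], [0, 1, 1]].
Modal coordinates z(0) = V^{-1} x(0): (-2)·(-3) + (-2)·(-3) + (-1)·(-3) = 15; 1·(-3) + 1·(-3) + 0·(-3) = -6; 0·(-3) + 1·(-3) + 1·(-3) = -6; so z(0) = [15, -6, -6]^T.
x_3(t) = Σ_i (v_i)_3 · z_i(0) · e^{λ_i t} (row 3 of V times the modal terms).
x_3(1.5) = (-1)·15·e^{-4·1.5} + (-2)·(-6)·e^{-3·1.5} + 0·(-6)·e^{-1·1.5} = (-15)·0.002479 + 12·0.011109 + 0·0.223130 = 0.0961.

0.0961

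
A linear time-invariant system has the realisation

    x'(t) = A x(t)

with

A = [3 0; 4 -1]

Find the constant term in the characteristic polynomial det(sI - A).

For a 2×2 matrix, det(sI - A) = s^2 - (tr A)s + det A.
tr A = 2, det A = -3.
So p(s) = s^2 - 2s - 3.
The constant term is -3.

-3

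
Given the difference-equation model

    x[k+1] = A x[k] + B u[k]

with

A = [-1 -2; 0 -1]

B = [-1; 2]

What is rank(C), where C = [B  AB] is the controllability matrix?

AB = [[-3], [-2]]
Controllability matrix C = [B  AB] = [[-1, -3], [2, -2]]
det(C) = (-1)·(-2) - (-3)·2 = 2 - (-6) = 8 ≠ 0, so rank(C) = 2.
rank(C) = 2 = n, so the pair (A, B) is completely controllable.

2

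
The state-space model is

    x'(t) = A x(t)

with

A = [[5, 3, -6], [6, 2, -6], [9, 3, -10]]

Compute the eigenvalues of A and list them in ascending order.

det(sI - A) = s^3 - (tr A)s^2 + (M11 + M22 + M33)s - det A, where Mii is the 2×2 principal minor of A obtained by deleting row i and column i.
tr A = 5 + 2 + (-10) = -3; M11 = 2·(-10) - (-6)·3 = -20 - (-18) = -2; M22 = 5·(-10) - (-6)·9 = -50 - (-54) = 4; M33 = 5·2 - 3·6 = 10 - 18 = -8; sum of minors = -6.
det A = 5·(2·(-10) - (-6)·3) - 3·(6·(-10) - (-6)·9) + (-6)·(6·3 - 2·9) = 5·(-2) - 3·(-6) + (-6)·0 = 8.
So p(s) = det(sI - A) = s^3 + 3s^2 - 6s - 8.
Rational-root test: any integer root divides -8. Testing small divisors, s = -1 works: p(-1) = -1 + 3 + 6 + (-8) = 0, so (s + 1) is a factor.
Dividing, p(s) = (s + 1)(s^2 + 2s - 8).
Factor s^2 + 2s - 8: two numbers with sum -2 and product -8 are 2 and -4, so s^2 + 2s - 8 = (s - 2)(s + 4).
Hence p(s) = (s - 2) (s + 1) (s + 4), with roots -4, -1, 2.
At least one eigenvalue has non-negative real part, so the system is not asymptotically stable.

-4, -1, 2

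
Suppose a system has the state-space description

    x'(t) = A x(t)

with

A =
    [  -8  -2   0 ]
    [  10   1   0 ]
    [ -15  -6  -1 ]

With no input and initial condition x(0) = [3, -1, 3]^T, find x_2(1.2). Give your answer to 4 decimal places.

det(sI - A) = s^3 - (tr A)s^2 + (M11 + M22 + M33)s - det A, where Mii is the 2×2 principal minor of A obtained by deleting row i and column i.
tr A = (-8) + 1 + (-1) = -8; M11 = 1·(-1) - 0·(-6) = -1 - 0 = -1; M22 = (-8)·(-1) - 0·(-15) = 8 - 0 = 8; M33 = (-8)·1 - (-2)·10 = -8 - (-20) = 12; sum of minors = 19.
det A = (-8)·(1·(-1) - 0·(-6)) - (-2)·(10·(-1) - 0·(-15)) + 0·(10·(-6) - 1·(-15)) = (-8)·(-1) - (-2)·(-10) + 0·(-45) = -12.
So p(s) = det(sI - A) = s^3 + 8s^2 + 19s + 12.
Rational-root test: any integer root divides 12. Testing small divisors, s = -1 works: p(-1) = -1 + 8 + (-19) + 12 = 0, so (s + 1) is a factor.
Dividing, p(s) = (s + 1)(s^2 + 7s + 12).
Factor s^2 + 7s + 12: two numbers with sum -7 and product 12 are -3 and -4, so s^2 + 7s + 12 = (s + 3)(s + 4).
Hence p(s) = (s + 1) (s + 3) (s + 4), with roots -4, -3, -1.
The eigenvalues -4, -3, -1 are distinct and real, so A is diagonalisable and x(t) = e^{At} x(0) = V diag(e^{λ_i t}) V^{-1} x(0), where the columns of V are the eigenvectors.
λ = -4: A - (-4)I = [[-4, -2, 0], [10, 5, 0], [-15, -6, 3]]. v must be orthogonal to every row; (row 1) × (row 3) = [-6, 12, -6], so take v_1 = [1, -2, 1]^T.
λ = -3: A - (-3)I = [[-5, -2, 0], [10, 4, 0], [-15, -6, 2]]. v must be orthogonal to every row; (row 1) × (row 3) = [-4, 10, 0], so take v_2 = [-2, 5, 0]^T.
λ = -1: A - (-1)I = [[-7, -2, 0], [10, 2, 0], [-15, -6, 0]]. v must be orthogonal to every row; (row 1) × (row 2) = [0, 0, 6], so take v_3 = [0, 0, 1]^T.
V = [v_1 v_2 v_3] = [[1, -2, 0], [-2, 5, 0], [1, 0, 1]] has det V = 1, so V^{-1} = adj(V)/det V = [[5, 2, 0], [2, 1, 0], [-5, -2, 1]].
Modal coordinates z(0) = V^{-1} x(0): 5·3 + 2·(-1) + 0·3 = 13; 2·3 + 1·(-1) + 0·3 = 5; (-5)·3 + (-2)·(-1) + 1·3 = -10; so z(0) = [13, 5, -10]^T.
x_2(t) = Σ_i (v_i)_2 · z_i(0) · e^{λ_i t} (row 2 of V times the modal terms).
x_2(1.2) = (-2)·13·e^{-4·1.2} + 5·5·e^{-3·1.2} + 0·(-10)·e^{-1·1.2} = (-26)·0.008230 + 25·0.027324 + 0·0.301194 = 0.4691.

0.4691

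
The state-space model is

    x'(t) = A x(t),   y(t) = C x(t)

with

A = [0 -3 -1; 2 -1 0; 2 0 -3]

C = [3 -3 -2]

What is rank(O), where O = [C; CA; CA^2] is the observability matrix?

CA = [[-10, -6, 3]]
CA^2 = [[-6, 36, 1]]
Observability matrix O = [C; CA; CA^2] = [[3, -3, -2], [-10, -6, 3], [-6, 36, 1]]
det(O) = 3·((-6)·1 - 3·36) - (-3)·((-10)·1 - 3·(-6)) + (-2)·((-10)·36 - (-6)·(-6)) = 3·(-114) - (-3)·8 + (-2)·(-396) = 474 ≠ 0, so rank(O) = 3.
rank(O) = 3 = n, so the pair (A, C) is completely observable.

3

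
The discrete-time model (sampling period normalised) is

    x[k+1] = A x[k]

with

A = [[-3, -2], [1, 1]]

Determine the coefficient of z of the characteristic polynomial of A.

For a 2×2 matrix, det(zI - A) = z^2 - (tr A)z + det A.
tr A = -2, det A = -1.
So p(z) = z^2 + 2z - 1.
The coefficient of z is 2.

2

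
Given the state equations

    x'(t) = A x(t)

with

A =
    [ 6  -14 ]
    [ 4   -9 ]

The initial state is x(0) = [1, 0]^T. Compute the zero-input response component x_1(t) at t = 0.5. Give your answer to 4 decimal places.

2.2771

det(sI - A) = s^2 - (tr A)s + det A, with tr A = 6 + (-9) = -3 and det A = 6·(-9) - (-14)·4 = -54 - (-56) = 2.
So p(s) = det(sI - A) = s^2 + 3s + 2.
Factor s^2 + 3s + 2: two numbers with sum -3 and product 2 are -1 and -2, so s^2 + 3s + 2 = (s + 1)(s + 2).
Hence p(s) = (s + 1) (s + 2), with roots -2, -1.
The eigenvalues -2, -1 are distinct and real, so A is diagonalisable and x(t) = e^{At} x(0) = V diag(e^{λ_i t}) V^{-1} x(0), where the columns of V are the eigenvectors.
λ = -2: A - (-2)I = [[8, -14], [4, -7]]. Row 1 gives 8·v1 + (-14)·v2 = 0, so take v_1 = [7, 4]^T.
λ = -1: A - (-1)I = [[7, -14], [4, -8]]. Row 1 gives 7·v1 + (-14)·v2 = 0, so take v_2 = [-2, -1]^T.
V = [v_1 v_2] = [[7, -2], [4, -1]] has det V = 1, so V^{-1} = adj(V)/det V = [[-1, 2], [-4, 7]].
Modal coordinates z(0) = V^{-1} x(0): (-1)·1 + 2·0 = -1; (-4)·1 + 7·0 = -4; so z(0) = [-1, -4]^T.
x_1(t) = Σ_i (v_i)_1 · z_i(0) · e^{λ_i t} (row 1 of V times the modal terms).
x_1(0.5) = 7·(-1)·e^{-2·0.5} + (-2)·(-4)·e^{-1·0.5} = (-7)·0.367879 + 8·0.606531 = 2.2771.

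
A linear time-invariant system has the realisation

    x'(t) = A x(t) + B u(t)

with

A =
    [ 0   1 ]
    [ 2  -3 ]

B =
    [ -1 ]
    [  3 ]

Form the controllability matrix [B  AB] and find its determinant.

AB = [[3], [-11]]
Controllability matrix C = [B  AB] = [[-1, 3], [3, -11]]
det(C) = (-1)·(-11) - 3·3 = 11 - 9 = 2
Since det(C) ≠ 0, rank(C) = 2 and the system is completely controllable.

2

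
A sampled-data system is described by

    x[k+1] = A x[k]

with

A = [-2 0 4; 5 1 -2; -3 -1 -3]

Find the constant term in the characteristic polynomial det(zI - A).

-2

Expand det(zI - A) for the 3×3 matrix.
p(z) = z^3 + 4z^2 + 11z - 2.
(Check: constant term = det(-A) = (-1)^3 det A = -2; coefficient of z^2 = -tr A = 4.)
The constant term is -2.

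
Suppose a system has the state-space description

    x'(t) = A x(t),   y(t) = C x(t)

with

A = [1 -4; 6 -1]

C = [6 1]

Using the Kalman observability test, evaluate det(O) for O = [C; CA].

-162

CA = [[12, -25]]
Observability matrix O = [C; CA] = [[6, 1], [12, -25]]
det(O) = 6·(-25) - 1·12 = -150 - 12 = -162
Since det(O) ≠ 0, rank(O) = 2 and the system is completely observable.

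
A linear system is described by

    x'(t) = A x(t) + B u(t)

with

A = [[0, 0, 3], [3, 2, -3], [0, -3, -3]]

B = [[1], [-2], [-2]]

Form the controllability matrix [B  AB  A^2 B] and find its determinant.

AB = [[-6], [5], [12]]
A^2B = [[36], [-44], [-51]]
Controllability matrix C = [B  AB  A^2B] = [[1, -6, 36], [-2, 5, -44], [-2, 12, -51]]
Expanding along the first row, det(C) = 1·(5·(-51) - (-44)·12) - (-6)·((-2)·(-51) - (-44)·(-2)) + 36·((-2)·12 - 5·(-2)) = 1·273 - (-6)·14 + 36·(-14) = -147
Since det(C) ≠ 0, rank(C) = 3 and the system is completely controllable.

-147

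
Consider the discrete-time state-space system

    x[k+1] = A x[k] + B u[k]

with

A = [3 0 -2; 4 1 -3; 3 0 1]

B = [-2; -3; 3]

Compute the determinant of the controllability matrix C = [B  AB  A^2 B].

AB = [[-12], [-20], [-3]]
A^2B = [[-30], [-59], [-39]]
Controllability matrix C = [B  AB  A^2B] = [[-2, -12, -30], [-3, -20, -59], [3, -3, -39]]
Expanding along the first row, det(C) = (-2)·((-20)·(-39) - (-59)·(-3)) - (-12)·((-3)·(-39) - (-59)·3) + (-30)·((-3)·(-3) - (-20)·3) = (-2)·603 - (-12)·294 + (-30)·69 = 252
Since det(C) ≠ 0, rank(C) = 3 and the system is completely controllable.

252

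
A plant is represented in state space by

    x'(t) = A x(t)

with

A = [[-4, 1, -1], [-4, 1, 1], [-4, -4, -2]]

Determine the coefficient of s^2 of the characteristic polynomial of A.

Expand det(sI - A) for the 3×3 matrix.
p(s) = s^3 + 5s^2 + 6s + 40.
(Check: constant term = det(-A) = (-1)^3 det A = 40; coefficient of s^2 = -tr A = 5.)
The coefficient of s^2 is 5.

5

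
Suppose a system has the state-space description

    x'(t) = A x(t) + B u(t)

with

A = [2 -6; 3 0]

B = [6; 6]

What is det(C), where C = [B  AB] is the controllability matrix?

252

AB = [[-24], [18]]
Controllability matrix C = [B  AB] = [[6, -24], [6, 18]]
det(C) = 6·18 - (-24)·6 = 108 - (-144) = 252
Since det(C) ≠ 0, rank(C) = 2 and the system is completely controllable.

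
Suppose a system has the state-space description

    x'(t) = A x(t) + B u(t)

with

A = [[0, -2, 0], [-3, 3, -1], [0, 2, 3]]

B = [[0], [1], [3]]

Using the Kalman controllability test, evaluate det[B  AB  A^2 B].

AB = [[-2], [0], [11]]
A^2B = [[0], [-5], [33]]
Controllability matrix C = [B  AB  A^2B] = [[0, -2, 0], [1, 0, -5], [3, 11, 33]]
Expanding along the first row, det(C) = 0·(0·33 - (-5)·11) - (-2)·(1·33 - (-5)·3) + 0·(1·11 - 0·3) = 0·55 - (-2)·48 + 0·11 = 96
Since det(C) ≠ 0, rank(C) = 3 and the system is completely controllable.

96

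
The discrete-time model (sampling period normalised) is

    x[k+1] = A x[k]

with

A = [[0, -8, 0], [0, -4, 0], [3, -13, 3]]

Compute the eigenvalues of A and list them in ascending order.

-4, 0, 3

det(zI - A) = z^3 - (tr A)z^2 + (M11 + M22 + M33)z - det A, where Mii is the 2×2 principal minor of A obtained by deleting row i and column i.
tr A = 0 + (-4) + 3 = -1; M11 = (-4)·3 - 0·(-13) = -12 - 0 = -12; M22 = 0·3 - 0·3 = 0 - 0 = 0; M33 = 0·(-4) - (-8)·0 = 0 - 0 = 0; sum of minors = -12.
det A = 0·((-4)·3 - 0·(-13)) - (-8)·(0·3 - 0·3) + 0·(0·(-13) - (-4)·3) = 0·(-12) - (-8)·0 + 0·12 = 0.
So p(z) = det(zI - A) = z^3 + z^2 - 12z.
The constant term is 0, so p(z) = z(z^2 + z - 12).
Factor z^2 + z - 12: two numbers with sum -1 and product -12 are 3 and -4, so z^2 + z - 12 = (z - 3)(z + 4).
Hence p(z) = z (z - 3) (z + 4), with roots -4, 0, 3.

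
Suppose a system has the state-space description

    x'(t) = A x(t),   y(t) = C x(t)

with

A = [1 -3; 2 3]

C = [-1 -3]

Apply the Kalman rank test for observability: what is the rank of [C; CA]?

2

CA = [[-7, -6]]
Observability matrix O = [C; CA] = [[-1, -3], [-7, -6]]
det(O) = (-1)·(-6) - (-3)·(-7) = 6 - 21 = -15 ≠ 0, so rank(O) = 2.
rank(O) = 2 = n, so the pair (A, C) is completely observable.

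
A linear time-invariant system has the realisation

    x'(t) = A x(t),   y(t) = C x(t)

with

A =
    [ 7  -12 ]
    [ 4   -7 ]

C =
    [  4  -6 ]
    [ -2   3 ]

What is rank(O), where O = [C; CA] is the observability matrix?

1

CA = [[4, -6], [-2, 3]]
Observability matrix O = [C; CA] = [[4, -6], [-2, 3], [4, -6], [-2, 3]]
Every row of O is a scalar multiple of row 1 = [4, -6] (multipliers 1, -1/2, 1, -1/2), so the rows span a one-dimensional space.
O ≠ 0, hence rank(O) = 1.
rank(O) = 1 < n = 2, so the pair (A, C) is not completely observable.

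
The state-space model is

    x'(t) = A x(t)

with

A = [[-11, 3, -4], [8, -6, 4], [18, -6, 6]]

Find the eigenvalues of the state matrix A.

-6, -3, -2

det(sI - A) = s^3 - (tr A)s^2 + (M11 + M22 + M33)s - det A, where Mii is the 2×2 principal minor of A obtained by deleting row i and column i.
tr A = (-11) + (-6) + 6 = -11; M11 = (-6)·6 - 4·(-6) = -36 - (-24) = -12; M22 = (-11)·6 - (-4)·18 = -66 - (-72) = 6; M33 = (-11)·(-6) - 3·8 = 66 - 24 = 42; sum of minors = 36.
det A = (-11)·((-6)·6 - 4·(-6)) - 3·(8·6 - 4·18) + (-4)·(8·(-6) - (-6)·18) = (-11)·(-12) - 3·(-24) + (-4)·60 = -36.
So p(s) = det(sI - A) = s^3 + 11s^2 + 36s + 36.
Rational-root test: any integer root divides 36. Testing small divisors, s = -2 works: p(-2) = -8 + 44 + (-72) + 36 = 0, so (s + 2) is a factor.
Dividing, p(s) = (s + 2)(s^2 + 9s + 18).
Factor s^2 + 9s + 18: two numbers with sum -9 and product 18 are -3 and -6, so s^2 + 9s + 18 = (s + 3)(s + 6).
Hence p(s) = (s + 2) (s + 3) (s + 6), with roots -6, -3, -2.
All eigenvalues have negative real part, so the system is asymptotically stable.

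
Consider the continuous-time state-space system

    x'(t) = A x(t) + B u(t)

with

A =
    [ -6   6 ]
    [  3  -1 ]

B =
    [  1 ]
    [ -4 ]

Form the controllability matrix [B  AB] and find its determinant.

-113

AB = [[-30], [7]]
Controllability matrix C = [B  AB] = [[1, -30], [-4, 7]]
det(C) = 1·7 - (-30)·(-4) = 7 - 120 = -113
Since det(C) ≠ 0, rank(C) = 2 and the system is completely controllable.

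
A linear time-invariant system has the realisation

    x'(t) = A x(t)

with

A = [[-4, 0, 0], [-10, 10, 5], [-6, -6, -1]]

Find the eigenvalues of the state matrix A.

-4, 4, 5

det(sI - A) = s^3 - (tr A)s^2 + (M11 + M22 + M33)s - det A, where Mii is the 2×2 principal minor of A obtained by deleting row i and column i.
tr A = (-4) + 10 + (-1) = 5; M11 = 10·(-1) - 5·(-6) = -10 - (-30) = 20; M22 = (-4)·(-1) - 0·(-6) = 4 - 0 = 4; M33 = (-4)·10 - 0·(-10) = -40 - 0 = -40; sum of minors = -16.
det A = (-4)·(10·(-1) - 5·(-6)) - 0·((-10)·(-1) - 5·(-6)) + 0·((-10)·(-6) - 10·(-6)) = (-4)·20 - 0·40 + 0·120 = -80.
So p(s) = det(sI - A) = s^3 - 5s^2 - 16s + 80.
Rational-root test: any integer root divides 80. Testing small divisors, s = -4 works: p(-4) = -64 + (-80) + 64 + 80 = 0, so (s + 4) is a factor.
Dividing, p(s) = (s + 4)(s^2 - 9s + 20).
Factor s^2 - 9s + 20: two numbers with sum 9 and product 20 are 5 and 4, so s^2 - 9s + 20 = (s - 5)(s - 4).
Hence p(s) = (s - 5) (s - 4) (s + 4), with roots -4, 4, 5.
At least one eigenvalue has non-negative real part, so the system is not asymptotically stable.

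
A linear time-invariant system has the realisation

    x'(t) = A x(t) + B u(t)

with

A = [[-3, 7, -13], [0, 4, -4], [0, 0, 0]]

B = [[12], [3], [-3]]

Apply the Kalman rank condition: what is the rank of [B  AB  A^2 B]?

AB = [[24], [24], [0]]
A^2B = [[96], [96], [0]]
Controllability matrix C = [B  AB  A^2B] = [[12, 24, 96], [3, 24, 96], [-3, 0, 0]]
The rows r1, r2, r3 of C are linearly dependent: r1 - r2 + 3·r3 = 0 (check each entry), so rank(C) ≤ 2.
The 2×2 minor from rows 1, 2, columns 1, 2 is 12·24 - 24·3 = 288 - 72 = 216 ≠ 0, so rank(C) = 2.
rank(C) = 2 < n = 3, so the pair (A, B) is not completely controllable.

2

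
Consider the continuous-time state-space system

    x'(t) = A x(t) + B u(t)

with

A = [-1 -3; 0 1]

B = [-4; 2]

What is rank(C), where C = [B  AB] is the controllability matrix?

AB = [[-2], [2]]
Controllability matrix C = [B  AB] = [[-4, -2], [2, 2]]
det(C) = (-4)·2 - (-2)·2 = -8 - (-4) = -4 ≠ 0, so rank(C) = 2.
rank(C) = 2 = n, so the pair (A, B) is completely controllable.

2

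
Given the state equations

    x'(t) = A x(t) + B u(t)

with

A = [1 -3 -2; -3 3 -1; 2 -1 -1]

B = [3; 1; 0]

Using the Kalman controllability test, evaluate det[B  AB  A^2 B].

AB = [[0], [-6], [5]]
A^2B = [[8], [-23], [1]]
Controllability matrix C = [B  AB  A^2B] = [[3, 0, 8], [1, -6, -23], [0, 5, 1]]
Expanding along the first row, det(C) = 3·((-6)·1 - (-23)·5) - 0·(1·1 - (-23)·0) + 8·(1·5 - (-6)·0) = 3·109 - 0·1 + 8·5 = 367
Since det(C) ≠ 0, rank(C) = 3 and the system is completely controllable.

367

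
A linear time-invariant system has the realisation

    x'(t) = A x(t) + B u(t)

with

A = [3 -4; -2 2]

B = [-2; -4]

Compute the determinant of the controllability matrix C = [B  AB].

AB = [[10], [-4]]
Controllability matrix C = [B  AB] = [[-2, 10], [-4, -4]]
det(C) = (-2)·(-4) - 10·(-4) = 8 - (-40) = 48
Since det(C) ≠ 0, rank(C) = 2 and the system is completely controllable.

48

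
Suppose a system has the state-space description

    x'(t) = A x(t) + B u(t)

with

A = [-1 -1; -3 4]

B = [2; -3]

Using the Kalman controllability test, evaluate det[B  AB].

AB = [[1], [-18]]
Controllability matrix C = [B  AB] = [[2, 1], [-3, -18]]
det(C) = 2·(-18) - 1·(-3) = -36 - (-3) = -33
Since det(C) ≠ 0, rank(C) = 2 and the system is completely controllable.

-33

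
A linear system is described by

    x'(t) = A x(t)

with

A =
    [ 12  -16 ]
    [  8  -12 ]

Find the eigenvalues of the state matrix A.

det(sI - A) = s^2 - (tr A)s + det A, with tr A = 12 + (-12) = 0 and det A = 12·(-12) - (-16)·8 = -144 - (-128) = -16.
So p(s) = det(sI - A) = s^2 - 16.
Factor s^2 - 16: two numbers with sum 0 and product -16 are 4 and -4, so s^2 - 16 = (s - 4)(s + 4).
Hence p(s) = (s - 4) (s + 4), with roots -4, 4.
At least one eigenvalue has non-negative real part, so the system is not asymptotically stable.

-4, 4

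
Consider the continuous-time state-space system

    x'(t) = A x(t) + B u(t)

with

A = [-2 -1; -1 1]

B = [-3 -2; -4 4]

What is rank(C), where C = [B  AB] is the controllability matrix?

2

AB = [[10, 0], [-1, 6]]
Controllability matrix C = [B  AB] = [[-3, -2, 10, 0], [-4, 4, -1, 6]]
Take the 2×2 submatrix of C formed by columns 1, 2: [[-3, -2], [-4, 4]]. Its determinant is (-3)·4 - (-2)·(-4) = -12 - 8 = -20 ≠ 0.
So rank(C) ≥ 2; since C has 2 rows, rank(C) = 2.
rank(C) = 2 = n, so the pair (A, B) is completely controllable.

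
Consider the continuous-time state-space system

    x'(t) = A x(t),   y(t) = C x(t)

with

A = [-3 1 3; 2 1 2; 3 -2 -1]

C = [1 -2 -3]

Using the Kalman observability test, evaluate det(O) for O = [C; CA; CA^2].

1094

CA = [[-16, 5, 2]]
CA^2 = [[64, -15, -40]]
Observability matrix O = [C; CA; CA^2] = [[1, -2, -3], [-16, 5, 2], [64, -15, -40]]
Expanding along the first row, det(O) = 1·(5·(-40) - 2·(-15)) - (-2)·((-16)·(-40) - 2·64) + (-3)·((-16)·(-15) - 5·64) = 1·(-170) - (-2)·512 + (-3)·(-80) = 1094
Since det(O) ≠ 0, rank(O) = 3 and the system is completely observable.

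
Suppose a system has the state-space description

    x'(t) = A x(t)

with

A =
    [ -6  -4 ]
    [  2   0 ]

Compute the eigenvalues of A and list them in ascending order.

det(sI - A) = s^2 - (tr A)s + det A, with tr A = (-6) + 0 = -6 and det A = (-6)·0 - (-4)·2 = 0 - (-8) = 8.
So p(s) = det(sI - A) = s^2 + 6s + 8.
Factor s^2 + 6s + 8: two numbers with sum -6 and product 8 are -2 and -4, so s^2 + 6s + 8 = (s + 2)(s + 4).
Hence p(s) = (s + 2) (s + 4), with roots -4, -2.
All eigenvalues have negative real part, so the system is asymptotically stable.

-4, -2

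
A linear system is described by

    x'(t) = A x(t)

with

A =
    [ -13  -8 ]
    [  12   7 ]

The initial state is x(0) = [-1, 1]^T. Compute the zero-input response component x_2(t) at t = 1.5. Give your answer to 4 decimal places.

0.0006

det(sI - A) = s^2 - (tr A)s + det A, with tr A = (-13) + 7 = -6 and det A = (-13)·7 - (-8)·12 = -91 - (-96) = 5.
So p(s) = det(sI - A) = s^2 + 6s + 5.
Factor s^2 + 6s + 5: two numbers with sum -6 and product 5 are -1 and -5, so s^2 + 6s + 5 = (s + 1)(s + 5).
Hence p(s) = (s + 1) (s + 5), with roots -5, -1.
The eigenvalues -5, -1 are distinct and real, so A is diagonalisable and x(t) = e^{At} x(0) = V diag(e^{λ_i t}) V^{-1} x(0), where the columns of V are the eigenvectors.
λ = -5: A - (-5)I = [[-8, -8], [12, 12]]. Row 1 gives (-8)·v1 + (-8)·v2 = 0, so take v_1 = [1, -1]^T.
λ = -1: A - (-1)I = [[-12, -8], [12, 8]]. Row 1 gives (-12)·v1 + (-8)·v2 = 0, so take v_2 = [-2, 3]^T.
V = [v_1 v_2] = [[1, -2], [-1, 3]] has det V = 1, so V^{-1} = adj(V)/det V = [[3, 2], [1, 1]].
Modal coordinates z(0) = V^{-1} x(0): 3·(-1) + 2·1 = -1; 1·(-1) + 1·1 = 0; so z(0) = [-1, 0]^T.
x_2(t) = Σ_i (v_i)_2 · z_i(0) · e^{λ_i t} (row 2 of V times the modal terms).
x_2(1.5) = (-1)·(-1)·e^{-5·1.5} + 3·0·e^{-1·1.5} = 1·0.000553 + 0·0.223130 = 0.0006.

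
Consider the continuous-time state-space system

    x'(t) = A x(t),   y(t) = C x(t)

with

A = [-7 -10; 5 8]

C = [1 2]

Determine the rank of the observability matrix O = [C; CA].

CA = [[3, 6]]
Observability matrix O = [C; CA] = [[1, 2], [3, 6]]
Every row of O is a scalar multiple of row 1 = [1, 2] (multipliers 1, 3), so the rows span a one-dimensional space.
O ≠ 0, hence rank(O) = 1.
rank(O) = 1 < n = 2, so the pair (A, C) is not completely observable.

1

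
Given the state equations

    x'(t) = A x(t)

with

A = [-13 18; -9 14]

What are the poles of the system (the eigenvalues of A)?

det(sI - A) = s^2 - (tr A)s + det A, with tr A = (-13) + 14 = 1 and det A = (-13)·14 - 18·(-9) = -182 - (-162) = -20.
So p(s) = det(sI - A) = s^2 - s - 20.
Factor s^2 - s - 20: two numbers with sum 1 and product -20 are 5 and -4, so s^2 - s - 20 = (s - 5)(s + 4).
Hence p(s) = (s - 5) (s + 4), with roots -4, 5.
At least one eigenvalue has non-negative real part, so the system is not asymptotically stable.

-4, 5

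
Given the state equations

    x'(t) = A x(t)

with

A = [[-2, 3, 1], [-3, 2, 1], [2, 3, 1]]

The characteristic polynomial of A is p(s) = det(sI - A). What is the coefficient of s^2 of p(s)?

Expand det(sI - A) for the 3×3 matrix.
p(s) = s^3 - s^2 - 4.
(Check: constant term = det(-A) = (-1)^3 det A = -4; coefficient of s^2 = -tr A = -1.)
The coefficient of s^2 is -1.

-1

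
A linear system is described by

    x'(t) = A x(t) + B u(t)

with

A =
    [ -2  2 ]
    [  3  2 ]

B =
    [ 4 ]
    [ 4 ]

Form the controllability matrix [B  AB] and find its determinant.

80

AB = [[0], [20]]
Controllability matrix C = [B  AB] = [[4, 0], [4, 20]]
det(C) = 4·20 - 0·4 = 80 - 0 = 80
Since det(C) ≠ 0, rank(C) = 2 and the system is completely controllable.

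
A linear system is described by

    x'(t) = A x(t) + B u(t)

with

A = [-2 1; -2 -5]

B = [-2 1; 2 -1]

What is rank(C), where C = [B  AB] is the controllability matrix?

AB = [[6, -3], [-6, 3]]
Controllability matrix C = [B  AB] = [[-2, 1, 6, -3], [2, -1, -6, 3]]
Every column of C is a scalar multiple of column 1 = [-2, 2] (multipliers 1, -1/2, -3, 3/2), so the columns span a one-dimensional space.
C ≠ 0, hence rank(C) = 1.
rank(C) = 1 < n = 2, so the pair (A, B) is not completely controllable.

1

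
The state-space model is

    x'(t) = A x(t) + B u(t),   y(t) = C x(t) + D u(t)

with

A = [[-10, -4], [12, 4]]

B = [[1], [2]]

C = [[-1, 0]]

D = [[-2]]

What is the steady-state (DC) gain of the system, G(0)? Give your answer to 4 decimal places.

-0.5000

G(0) = C(-A)^{-1}B + D = -C A^{-1} B + D.
det A = 8, so A^{-1} = (1/8)·adj(A) = [[1/2, 1/2], [-3/2, -5/4]]
A^{-1} B = [3/2, -4]^T
C A^{-1} B = -3/2
G(0) = D - C A^{-1} B = -2 - (-3/2) = -1/2 ≈ -0.5000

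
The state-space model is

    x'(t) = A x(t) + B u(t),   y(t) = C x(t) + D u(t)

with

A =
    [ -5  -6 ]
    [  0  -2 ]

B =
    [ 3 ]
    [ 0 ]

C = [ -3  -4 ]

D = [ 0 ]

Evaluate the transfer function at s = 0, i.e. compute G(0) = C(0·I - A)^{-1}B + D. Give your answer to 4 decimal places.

G(0) = C(-A)^{-1}B + D = -C A^{-1} B + D.
det A = 10, so A^{-1} = (1/10)·adj(A) = [[-1/5, 3/5], [0, -1/2]]
A^{-1} B = [-3/5, 0]^T
C A^{-1} B = 9/5
G(0) = D - C A^{-1} B = 0 - (9/5) = -9/5 ≈ -1.8000

-1.8000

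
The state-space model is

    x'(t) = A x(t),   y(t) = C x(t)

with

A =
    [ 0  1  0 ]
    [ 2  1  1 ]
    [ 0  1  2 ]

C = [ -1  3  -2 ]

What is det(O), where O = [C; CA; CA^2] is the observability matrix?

-29

CA = [[6, 0, -1]]
CA^2 = [[0, 5, -2]]
Observability matrix O = [C; CA; CA^2] = [[-1, 3, -2], [6, 0, -1], [0, 5, -2]]
Expanding along the first row, det(O) = (-1)·(0·(-2) - (-1)·5) - 3·(6·(-2) - (-1)·0) + (-2)·(6·5 - 0·0) = (-1)·5 - 3·(-12) + (-2)·30 = -29
Since det(O) ≠ 0, rank(O) = 3 and the system is completely observable.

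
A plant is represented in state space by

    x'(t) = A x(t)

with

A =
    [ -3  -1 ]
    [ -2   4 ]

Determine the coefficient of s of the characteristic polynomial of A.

For a 2×2 matrix, det(sI - A) = s^2 - (tr A)s + det A.
tr A = 1, det A = -14.
So p(s) = s^2 - s - 14.
The coefficient of s is -1.

-1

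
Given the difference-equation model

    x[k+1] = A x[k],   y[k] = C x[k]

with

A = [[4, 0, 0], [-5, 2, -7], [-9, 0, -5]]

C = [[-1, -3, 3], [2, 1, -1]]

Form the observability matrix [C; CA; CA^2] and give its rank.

CA = [[-16, -6, 6], [12, 2, -2]]
CA^2 = [[-88, -12, 12], [56, 4, -4]]
Observability matrix O = [C; CA; CA^2] = [[-1, -3, 3], [2, 1, -1], [-16, -6, 6], [12, 2, -2], [-88, -12, 12], [56, 4, -4]]
The columns c1, c2, c3 of O are linearly dependent: c2 + c3 = 0 (check each entry), so rank(O) ≤ 2.
The 2×2 minor from rows 1, 2, columns 1, 2 is (-1)·1 - (-3)·2 = -1 - (-6) = 5 ≠ 0, so rank(O) = 2.
rank(O) = 2 < n = 3, so the pair (A, C) is not completely observable.

2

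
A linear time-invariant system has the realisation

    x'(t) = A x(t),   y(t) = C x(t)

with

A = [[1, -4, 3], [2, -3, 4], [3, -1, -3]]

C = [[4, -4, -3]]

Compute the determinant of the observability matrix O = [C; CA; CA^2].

4198

CA = [[-13, -1, 5]]
CA^2 = [[0, 50, -58]]
Observability matrix O = [C; CA; CA^2] = [[4, -4, -3], [-13, -1, 5], [0, 50, -58]]
Expanding along the first row, det(O) = 4·((-1)·(-58) - 5·50) - (-4)·((-13)·(-58) - 5·0) + (-3)·((-13)·50 - (-1)·0) = 4·(-192) - (-4)·754 + (-3)·(-650) = 4198
Since det(O) ≠ 0, rank(O) = 3 and the system is completely observable.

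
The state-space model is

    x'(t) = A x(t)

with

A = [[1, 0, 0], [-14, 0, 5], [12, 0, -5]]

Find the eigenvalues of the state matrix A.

det(sI - A) = s^3 - (tr A)s^2 + (M11 + M22 + M33)s - det A, where Mii is the 2×2 principal minor of A obtained by deleting row i and column i.
tr A = 1 + 0 + (-5) = -4; M11 = 0·(-5) - 5·0 = 0 - 0 = 0; M22 = 1·(-5) - 0·12 = -5 - 0 = -5; M33 = 1·0 - 0·(-14) = 0 - 0 = 0; sum of minors = -5.
det A = 1·(0·(-5) - 5·0) - 0·((-14)·(-5) - 5·12) + 0·((-14)·0 - 0·12) = 1·0 - 0·10 + 0·0 = 0.
So p(s) = det(sI - A) = s^3 + 4s^2 - 5s.
The constant term is 0, so p(s) = s(s^2 + 4s - 5).
Factor s^2 + 4s - 5: two numbers with sum -4 and product -5 are 1 and -5, so s^2 + 4s - 5 = (s - 1)(s + 5).
Hence p(s) = s (s - 1) (s + 5), with roots -5, 0, 1.
At least one eigenvalue has non-negative real part, so the system is not asymptotically stable.

-5, 0, 1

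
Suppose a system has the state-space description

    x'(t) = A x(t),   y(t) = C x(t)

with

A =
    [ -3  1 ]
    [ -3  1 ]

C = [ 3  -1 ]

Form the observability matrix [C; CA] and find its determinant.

CA = [[-6, 2]]
Observability matrix O = [C; CA] = [[3, -1], [-6, 2]]
det(O) = 3·2 - (-1)·(-6) = 6 - 6 = 0
Since det(O) = 0, rank(O) < 2 and the system is not completely observable.

0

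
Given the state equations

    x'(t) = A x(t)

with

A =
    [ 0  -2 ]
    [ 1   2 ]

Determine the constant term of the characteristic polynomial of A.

2

For a 2×2 matrix, det(sI - A) = s^2 - (tr A)s + det A.
tr A = 2, det A = 2.
So p(s) = s^2 - 2s + 2.
The constant term is 2.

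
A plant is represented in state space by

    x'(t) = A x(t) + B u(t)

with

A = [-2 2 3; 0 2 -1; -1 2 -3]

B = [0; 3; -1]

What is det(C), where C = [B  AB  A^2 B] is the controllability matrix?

AB = [[3], [7], [9]]
A^2B = [[35], [5], [-16]]
Controllability matrix C = [B  AB  A^2B] = [[0, 3, 35], [3, 7, 5], [-1, 9, -16]]
Expanding along the first row, det(C) = 0·(7·(-16) - 5·9) - 3·(3·(-16) - 5·(-1)) + 35·(3·9 - 7·(-1)) = 0·(-157) - 3·(-43) + 35·34 = 1319
Since det(C) ≠ 0, rank(C) = 3 and the system is completely controllable.

1319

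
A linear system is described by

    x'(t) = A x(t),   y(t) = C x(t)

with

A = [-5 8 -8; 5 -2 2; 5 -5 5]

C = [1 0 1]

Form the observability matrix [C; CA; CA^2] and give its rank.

2

CA = [[0, 3, -3]]
CA^2 = [[0, 9, -9]]
Observability matrix O = [C; CA; CA^2] = [[1, 0, 1], [0, 3, -3], [0, 9, -9]]
The columns c1, c2, c3 of O are linearly dependent: -c1 + c2 + c3 = 0 (check each entry), so rank(O) ≤ 2.
The 2×2 minor from rows 1, 2, columns 1, 2 is 1·3 - 0·0 = 3 - 0 = 3 ≠ 0, so rank(O) = 2.
rank(O) = 2 < n = 3, so the pair (A, C) is not completely observable.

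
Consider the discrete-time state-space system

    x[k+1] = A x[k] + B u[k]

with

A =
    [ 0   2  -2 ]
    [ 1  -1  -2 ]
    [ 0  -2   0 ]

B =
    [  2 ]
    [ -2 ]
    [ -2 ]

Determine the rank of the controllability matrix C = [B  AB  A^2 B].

AB = [[0], [8], [4]]
A^2B = [[8], [-16], [-16]]
Controllability matrix C = [B  AB  A^2B] = [[2, 0, 8], [-2, 8, -16], [-2, 4, -16]]
det(C) = 2·(8·(-16) - (-16)·4) - 0·((-2)·(-16) - (-16)·(-2)) + 8·((-2)·4 - 8·(-2)) = 2·(-64) - 0·0 + 8·8 = -64 ≠ 0, so rank(C) = 3.
rank(C) = 3 = n, so the pair (A, B) is completely controllable.

3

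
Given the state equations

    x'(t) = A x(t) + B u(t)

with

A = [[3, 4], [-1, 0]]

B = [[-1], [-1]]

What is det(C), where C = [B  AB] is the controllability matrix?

-8

AB = [[-7], [1]]
Controllability matrix C = [B  AB] = [[-1, -7], [-1, 1]]
det(C) = (-1)·1 - (-7)·(-1) = -1 - 7 = -8
Since det(C) ≠ 0, rank(C) = 2 and the system is completely controllable.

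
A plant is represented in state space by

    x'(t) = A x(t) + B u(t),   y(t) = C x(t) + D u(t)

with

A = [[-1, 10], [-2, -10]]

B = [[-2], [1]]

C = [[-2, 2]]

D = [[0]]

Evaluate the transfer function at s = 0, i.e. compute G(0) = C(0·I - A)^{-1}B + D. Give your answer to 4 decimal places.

G(0) = C(-A)^{-1}B + D = -C A^{-1} B + D.
det A = 30, so A^{-1} = (1/30)·adj(A) = [[-1/3, -1/3], [1/15, -1/30]]
A^{-1} B = [1/3, -1/6]^T
C A^{-1} B = -1
G(0) = D - C A^{-1} B = 0 - (-1) = 1

1.0000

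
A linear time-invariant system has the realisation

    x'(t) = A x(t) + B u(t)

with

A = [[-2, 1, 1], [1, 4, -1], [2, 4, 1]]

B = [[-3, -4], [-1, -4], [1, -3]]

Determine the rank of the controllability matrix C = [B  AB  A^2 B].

3

AB = [[6, 1], [-8, -17], [-9, -27]]
A^2B = [[-29, -46], [-17, -40], [-29, -93]]
Controllability matrix C = [B  AB  A^2B] = [[-3, -4, 6, 1, -29, -46], [-1, -4, -8, -17, -17, -40], [1, -3, -9, -27, -29, -93]]
Take the 3×3 submatrix of C formed by columns 1, 2, 3: [[-3, -4, 6], [-1, -4, -8], [1, -3, -9]]. Its determinant is (-3)·((-4)·(-9) - (-8)·(-3)) - (-4)·((-1)·(-9) - (-8)·1) + 6·((-1)·(-3) - (-4)·1) = (-3)·12 - (-4)·17 + 6·7 = 74 ≠ 0.
So rank(C) ≥ 3; since C has 3 rows, rank(C) = 3.
rank(C) = 3 = n, so the pair (A, B) is completely controllable.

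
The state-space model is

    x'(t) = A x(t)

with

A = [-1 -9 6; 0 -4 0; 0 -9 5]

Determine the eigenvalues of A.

det(sI - A) = s^3 - (tr A)s^2 + (M11 + M22 + M33)s - det A, where Mii is the 2×2 principal minor of A obtained by deleting row i and column i.
tr A = (-1) + (-4) + 5 = 0; M11 = (-4)·5 - 0·(-9) = -20 - 0 = -20; M22 = (-1)·5 - 6·0 = -5 - 0 = -5; M33 = (-1)·(-4) - (-9)·0 = 4 - 0 = 4; sum of minors = -21.
det A = (-1)·((-4)·5 - 0·(-9)) - (-9)·(0·5 - 0·0) + 6·(0·(-9) - (-4)·0) = (-1)·(-20) - (-9)·0 + 6·0 = 20.
So p(s) = det(sI - A) = s^3 - 21s - 20.
Rational-root test: any integer root divides -20. Testing small divisors, s = -1 works: p(-1) = -1 + 0 + 21 + (-20) = 0, so (s + 1) is a factor.
Dividing, p(s) = (s + 1)(s^2 - s - 20).
Factor s^2 - s - 20: two numbers with sum 1 and product -20 are 5 and -4, so s^2 - s - 20 = (s - 5)(s + 4).
Hence p(s) = (s - 5) (s + 1) (s + 4), with roots -4, -1, 5.
At least one eigenvalue has non-negative real part, so the system is not asymptotically stable.

-4, -1, 5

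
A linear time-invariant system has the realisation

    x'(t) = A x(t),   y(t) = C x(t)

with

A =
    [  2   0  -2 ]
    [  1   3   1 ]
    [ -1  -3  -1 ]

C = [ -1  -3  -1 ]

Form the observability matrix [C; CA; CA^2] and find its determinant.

0

CA = [[-4, -6, 0]]
CA^2 = [[-14, -18, 2]]
Observability matrix O = [C; CA; CA^2] = [[-1, -3, -1], [-4, -6, 0], [-14, -18, 2]]
Expanding along the first row, det(O) = (-1)·((-6)·2 - 0·(-18)) - (-3)·((-4)·2 - 0·(-14)) + (-1)·((-4)·(-18) - (-6)·(-14)) = (-1)·(-12) - (-3)·(-8) + (-1)·(-12) = 0
Since det(O) = 0, rank(O) < 3 and the system is not completely observable.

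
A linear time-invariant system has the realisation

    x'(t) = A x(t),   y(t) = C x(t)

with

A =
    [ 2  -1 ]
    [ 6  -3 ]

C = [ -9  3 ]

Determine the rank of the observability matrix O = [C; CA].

1

CA = [[0, 0]]
Observability matrix O = [C; CA] = [[-9, 3], [0, 0]]
Every row of O is a scalar multiple of row 1 = [-9, 3] (multipliers 1, 0), so the rows span a one-dimensional space.
O ≠ 0, hence rank(O) = 1.
rank(O) = 1 < n = 2, so the pair (A, C) is not completely observable.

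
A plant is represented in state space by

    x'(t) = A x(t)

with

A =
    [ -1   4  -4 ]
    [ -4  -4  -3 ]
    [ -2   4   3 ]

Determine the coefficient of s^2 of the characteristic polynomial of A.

Expand det(sI - A) for the 3×3 matrix.
p(s) = s^3 + 2s^2 + 9s - 168.
(Check: constant term = det(-A) = (-1)^3 det A = -168; coefficient of s^2 = -tr A = 2.)
The coefficient of s^2 is 2.

2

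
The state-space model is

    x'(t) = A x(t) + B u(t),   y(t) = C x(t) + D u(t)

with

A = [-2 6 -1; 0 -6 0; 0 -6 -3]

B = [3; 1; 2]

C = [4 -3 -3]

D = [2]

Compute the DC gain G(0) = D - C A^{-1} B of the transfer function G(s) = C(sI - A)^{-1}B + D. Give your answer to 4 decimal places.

G(0) = C(-A)^{-1}B + D = -C A^{-1} B + D.
det A = -36, so A^{-1} = (1/-36)·adj(A) = [[-1/2, -2/3, 1/6], [0, -1/6, 0], [0, 1/3, -1/3]]
A^{-1} B = [-11/6, -1/6, -1/3]^T
C A^{-1} B = -35/6
G(0) = D - C A^{-1} B = 2 - (-35/6) = 47/6 ≈ 7.8333

7.8333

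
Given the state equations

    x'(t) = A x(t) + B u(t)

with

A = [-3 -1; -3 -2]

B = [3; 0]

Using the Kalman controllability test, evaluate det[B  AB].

AB = [[-9], [-9]]
Controllability matrix C = [B  AB] = [[3, -9], [0, -9]]
det(C) = 3·(-9) - (-9)·0 = -27 - 0 = -27
Since det(C) ≠ 0, rank(C) = 2 and the system is completely controllable.

-27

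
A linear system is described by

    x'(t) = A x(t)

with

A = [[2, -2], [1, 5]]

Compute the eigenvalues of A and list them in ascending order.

det(sI - A) = s^2 - (tr A)s + det A, with tr A = 2 + 5 = 7 and det A = 2·5 - (-2)·1 = 10 - (-2) = 12.
So p(s) = det(sI - A) = s^2 - 7s + 12.
Factor s^2 - 7s + 12: two numbers with sum 7 and product 12 are 4 and 3, so s^2 - 7s + 12 = (s - 4)(s - 3).
Hence p(s) = (s - 4) (s - 3), with roots 3, 4.
At least one eigenvalue has non-negative real part, so the system is not asymptotically stable.

3, 4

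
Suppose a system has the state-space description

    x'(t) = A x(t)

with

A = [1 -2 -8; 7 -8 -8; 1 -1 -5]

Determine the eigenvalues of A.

-6, -5, -1

det(sI - A) = s^3 - (tr A)s^2 + (M11 + M22 + M33)s - det A, where Mii is the 2×2 principal minor of A obtained by deleting row i and column i.
tr A = 1 + (-8) + (-5) = -12; M11 = (-8)·(-5) - (-8)·(-1) = 40 - 8 = 32; M22 = 1·(-5) - (-8)·1 = -5 - (-8) = 3; M33 = 1·(-8) - (-2)·7 = -8 - (-14) = 6; sum of minors = 41.
det A = 1·((-8)·(-5) - (-8)·(-1)) - (-2)·(7·(-5) - (-8)·1) + (-8)·(7·(-1) - (-8)·1) = 1·32 - (-2)·(-27) + (-8)·1 = -30.
So p(s) = det(sI - A) = s^3 + 12s^2 + 41s + 30.
Rational-root test: any integer root divides 30. Testing small divisors, s = -1 works: p(-1) = -1 + 12 + (-41) + 30 = 0, so (s + 1) is a factor.
Dividing, p(s) = (s + 1)(s^2 + 11s + 30).
Factor s^2 + 11s + 30: two numbers with sum -11 and product 30 are -5 and -6, so s^2 + 11s + 30 = (s + 5)(s + 6).
Hence p(s) = (s + 1) (s + 5) (s + 6), with roots -6, -5, -1.
All eigenvalues have negative real part, so the system is asymptotically stable.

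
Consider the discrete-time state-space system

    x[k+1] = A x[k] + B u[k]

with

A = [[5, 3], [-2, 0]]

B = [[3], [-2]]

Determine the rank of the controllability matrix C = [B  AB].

AB = [[9], [-6]]
Controllability matrix C = [B  AB] = [[3, 9], [-2, -6]]
Every column of C is a scalar multiple of column 1 = [3, -2] (multipliers 1, 3), so the columns span a one-dimensional space.
C ≠ 0, hence rank(C) = 1.
rank(C) = 1 < n = 2, so the pair (A, B) is not completely controllable.

1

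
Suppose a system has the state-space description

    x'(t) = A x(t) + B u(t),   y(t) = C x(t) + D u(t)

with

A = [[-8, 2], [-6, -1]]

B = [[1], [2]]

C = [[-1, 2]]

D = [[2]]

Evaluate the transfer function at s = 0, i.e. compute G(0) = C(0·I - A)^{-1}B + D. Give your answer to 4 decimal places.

2.7500

G(0) = C(-A)^{-1}B + D = -C A^{-1} B + D.
det A = 20, so A^{-1} = (1/20)·adj(A) = [[-1/20, -1/10], [3/10, -2/5]]
A^{-1} B = [-1/4, -1/2]^T
C A^{-1} B = -3/4
G(0) = D - C A^{-1} B = 2 - (-3/4) = 11/4 ≈ 2.7500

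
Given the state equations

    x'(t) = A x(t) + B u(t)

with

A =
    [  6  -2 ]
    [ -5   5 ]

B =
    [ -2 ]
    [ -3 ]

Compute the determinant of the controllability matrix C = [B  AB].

AB = [[-6], [-5]]
Controllability matrix C = [B  AB] = [[-2, -6], [-3, -5]]
det(C) = (-2)·(-5) - (-6)·(-3) = 10 - 18 = -8
Since det(C) ≠ 0, rank(C) = 2 and the system is completely controllable.

-8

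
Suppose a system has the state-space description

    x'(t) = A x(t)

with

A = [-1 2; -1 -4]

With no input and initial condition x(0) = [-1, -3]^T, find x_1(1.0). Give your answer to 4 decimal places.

-0.7342

det(sI - A) = s^2 - (tr A)s + det A, with tr A = (-1) + (-4) = -5 and det A = (-1)·(-4) - 2·(-1) = 4 - (-2) = 6.
So p(s) = det(sI - A) = s^2 + 5s + 6.
Factor s^2 + 5s + 6: two numbers with sum -5 and product 6 are -2 and -3, so s^2 + 5s + 6 = (s + 2)(s + 3).
Hence p(s) = (s + 2) (s + 3), with roots -3, -2.
The eigenvalues -3, -2 are distinct and real, so A is diagonalisable and x(t) = e^{At} x(0) = V diag(e^{λ_i t}) V^{-1} x(0), where the columns of V are the eigenvectors.
λ = -3: A - (-3)I = [[2, 2], [-1, -1]]. Row 1 gives 2·v1 + 2·v2 = 0, so take v_1 = [1, -1]^T.
λ = -2: A - (-2)I = [[1, 2], [-1, -2]]. Row 1 gives 1·v1 + 2·v2 = 0, so take v_2 = [2, -1]^T.
V = [v_1 v_2] = [[1, 2], [-1, -1]] has det V = 1, so V^{-1} = adj(V)/det V = [[-1, -2], [1, 1]].
Modal coordinates z(0) = V^{-1} x(0): (-1)·(-1) + (-2)·(-3) = 7; 1·(-1) + 1·(-3) = -4; so z(0) = [7, -4]^T.
x_1(t) = Σ_i (v_i)_1 · z_i(0) · e^{λ_i t} (row 1 of V times the modal terms).
x_1(1.0) = 1·7·e^{-3·1.0} + 2·(-4)·e^{-2·1.0} = 7·0.049787 + (-8)·0.135335 = -0.7342.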